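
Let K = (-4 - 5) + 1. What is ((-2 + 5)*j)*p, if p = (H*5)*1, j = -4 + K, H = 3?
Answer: -540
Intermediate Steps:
K = -8 (K = -9 + 1 = -8)
j = -12 (j = -4 - 8 = -12)
p = 15 (p = (3*5)*1 = 15*1 = 15)
((-2 + 5)*j)*p = ((-2 + 5)*(-12))*15 = (3*(-12))*15 = -36*15 = -540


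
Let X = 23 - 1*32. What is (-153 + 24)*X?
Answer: 1161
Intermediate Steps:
X = -9 (X = 23 - 32 = -9)
(-153 + 24)*X = (-153 + 24)*(-9) = -129*(-9) = 1161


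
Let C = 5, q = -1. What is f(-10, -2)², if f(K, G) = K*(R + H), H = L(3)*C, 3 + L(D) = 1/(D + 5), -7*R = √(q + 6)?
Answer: 16208625/784 + 2875*√5/7 ≈ 21593.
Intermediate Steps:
R = -√5/7 (R = -√(-1 + 6)/7 = -√5/7 ≈ -0.31944)
L(D) = -3 + 1/(5 + D) (L(D) = -3 + 1/(D + 5) = -3 + 1/(5 + D))
H = -115/8 (H = ((-14 - 3*3)/(5 + 3))*5 = ((-14 - 9)/8)*5 = ((⅛)*(-23))*5 = -23/8*5 = -115/8 ≈ -14.375)
f(K, G) = K*(-115/8 - √5/7) (f(K, G) = K*(-√5/7 - 115/8) = K*(-115/8 - √5/7))
f(-10, -2)² = (-1/56*(-10)*(805 + 8*√5))² = (575/4 + 10*√5/7)²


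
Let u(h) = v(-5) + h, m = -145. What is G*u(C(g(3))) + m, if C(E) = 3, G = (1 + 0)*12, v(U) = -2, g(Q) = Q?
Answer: -133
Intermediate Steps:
G = 12 (G = 1*12 = 12)
u(h) = -2 + h
G*u(C(g(3))) + m = 12*(-2 + 3) - 145 = 12*1 - 145 = 12 - 145 = -133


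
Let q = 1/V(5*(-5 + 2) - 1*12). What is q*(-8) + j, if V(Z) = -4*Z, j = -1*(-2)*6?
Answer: 322/27 ≈ 11.926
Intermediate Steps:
j = 12 (j = 2*6 = 12)
q = 1/108 (q = 1/(-4*(5*(-5 + 2) - 1*12)) = 1/(-4*(5*(-3) - 12)) = 1/(-4*(-15 - 12)) = 1/(-4*(-27)) = 1/108 ≈ 0.0092593)
q*(-8) + j = (1/108)*(-8) + 12 = -2/27 + 12 = 322/27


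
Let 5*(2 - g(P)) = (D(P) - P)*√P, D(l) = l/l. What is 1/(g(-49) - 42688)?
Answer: -3049/130149964 + 5*I/130149964 ≈ -2.3427e-5 + 3.8417e-8*I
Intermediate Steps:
D(l) = 1
g(P) = 2 - √P*(1 - P)/5 (g(P) = 2 - (1 - P)*√P/5 = 2 - √P*(1 - P)/5)
1/(g(-49) - 42688) = 1/((2 - 7*I/5 + (-49)^(3/2)/5) - 42688) = 1/((2 - 7*I/5 + (-343*I)/5) - 42688) = 1/((2 - 7*I/5 - 343*I/5) - 42688) = 1/((2 - 70*I) - 42688) = 1/(-42686 - 70*I) = (-42686 + 70*I)/1822099496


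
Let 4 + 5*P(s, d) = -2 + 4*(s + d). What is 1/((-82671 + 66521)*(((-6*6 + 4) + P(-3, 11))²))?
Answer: -1/11599576 ≈ -8.6210e-8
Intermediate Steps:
P(s, d) = -6/5 + 4*d/5 + 4*s/5 (P(s, d) = -⅘ + (-2 + 4*(s + d))/5 = -⅘ + (-2 + 4*(d + s))/5 = -⅘ + (-2 + (4*d + 4*s))/5 = -⅘ + (-2 + 4*d + 4*s)/5 = -⅘ + (-⅖ + 4*d/5 + 4*s/5) = -6/5 + 4*d/5 + 4*s/5)
1/((-82671 + 66521)*(((-6*6 + 4) + P(-3, 11))²)) = 1/((-82671 + 66521)*(((-6*6 + 4) + (-6/5 + (⅘)*11 + (⅘)*(-3)))²)) = 1/((-16150)*(((-36 + 4) + (-6/5 + 44/5 - 12/5))²)) = -1/(16150*(-32 + 26/5)²) = -1/(16150*((-134/5)²)) = -1/(16150*17956/25) = -1/16150*25/17956 = -1/11599576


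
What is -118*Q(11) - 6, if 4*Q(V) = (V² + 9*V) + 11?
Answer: -13641/2 ≈ -6820.5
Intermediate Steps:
Q(V) = 11/4 + V²/4 + 9*V/4 (Q(V) = ((V² + 9*V) + 11)/4 = (11 + V² + 9*V)/4 = 11/4 + V²/4 + 9*V/4)
-118*Q(11) - 6 = -118*(11/4 + (¼)*11² + (9/4)*11) - 6 = -118*(11/4 + (¼)*121 + 99/4) - 6 = -118*(11/4 + 121/4 + 99/4) - 6 = -118*231/4 - 6 = -13629/2 - 6 = -13641/2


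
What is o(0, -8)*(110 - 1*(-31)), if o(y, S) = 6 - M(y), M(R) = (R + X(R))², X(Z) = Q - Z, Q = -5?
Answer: -2679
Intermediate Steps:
X(Z) = -5 - Z
M(R) = 25 (M(R) = (R + (-5 - R))² = (-5)² = 25)
o(y, S) = -19 (o(y, S) = 6 - 1*25 = 6 - 25 = -19)
o(0, -8)*(110 - 1*(-31)) = -19*(110 - 1*(-31)) = -19*(110 + 31) = -19*141 = -2679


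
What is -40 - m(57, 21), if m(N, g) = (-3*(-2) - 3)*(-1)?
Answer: -37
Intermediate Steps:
m(N, g) = -3 (m(N, g) = (6 - 3)*(-1) = 3*(-1) = -3)
-40 - m(57, 21) = -40 - 1*(-3) = -40 + 3 = -37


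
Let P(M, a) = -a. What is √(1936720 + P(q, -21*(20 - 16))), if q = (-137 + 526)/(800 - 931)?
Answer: 2*√484201 ≈ 1391.7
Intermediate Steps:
q = -389/131 (q = 389/(-131) = 389*(-1/131) = -389/131 ≈ -2.9695)
√(1936720 + P(q, -21*(20 - 16))) = √(1936720 - (-21)*(20 - 16)) = √(1936720 - (-21)*4) = √(1936720 - 1*(-84)) = √(1936720 + 84) = √1936804 = 2*√484201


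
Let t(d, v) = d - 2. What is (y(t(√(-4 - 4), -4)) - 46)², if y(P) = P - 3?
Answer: 2593 - 204*I*√2 ≈ 2593.0 - 288.5*I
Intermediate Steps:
t(d, v) = -2 + d
y(P) = -3 + P
(y(t(√(-4 - 4), -4)) - 46)² = ((-3 + (-2 + √(-4 - 4))) - 46)² = ((-3 + (-2 + √(-8))) - 46)² = ((-3 + (-2 + 2*I*√2)) - 46)² = ((-5 + 2*I*√2) - 46)² = (-51 + 2*I*√2)²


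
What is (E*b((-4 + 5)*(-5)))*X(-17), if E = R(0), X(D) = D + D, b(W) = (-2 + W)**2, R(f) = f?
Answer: 0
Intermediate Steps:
X(D) = 2*D
E = 0
(E*b((-4 + 5)*(-5)))*X(-17) = (0*(-2 + (-4 + 5)*(-5))**2)*(2*(-17)) = (0*(-2 + 1*(-5))**2)*(-34) = (0*(-2 - 5)**2)*(-34) = (0*(-7)**2)*(-34) = (0*49)*(-34) = 0*(-34) = 0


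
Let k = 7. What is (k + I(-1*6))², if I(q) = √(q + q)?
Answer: 37 + 28*I*√3 ≈ 37.0 + 48.497*I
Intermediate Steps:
I(q) = √2*√q (I(q) = √(2*q) = √2*√q)
(k + I(-1*6))² = (7 + √2*√(-1*6))² = (7 + √2*√(-6))² = (7 + √2*(I*√6))² = (7 + 2*I*√3)²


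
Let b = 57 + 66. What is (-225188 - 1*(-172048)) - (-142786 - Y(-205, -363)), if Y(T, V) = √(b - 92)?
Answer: 89646 + √31 ≈ 89652.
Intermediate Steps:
b = 123
Y(T, V) = √31 (Y(T, V) = √(123 - 92) = √31)
(-225188 - 1*(-172048)) - (-142786 - Y(-205, -363)) = (-225188 - 1*(-172048)) - (-142786 - √31) = (-225188 + 172048) + (142786 + √31) = -53140 + (142786 + √31) = 89646 + √31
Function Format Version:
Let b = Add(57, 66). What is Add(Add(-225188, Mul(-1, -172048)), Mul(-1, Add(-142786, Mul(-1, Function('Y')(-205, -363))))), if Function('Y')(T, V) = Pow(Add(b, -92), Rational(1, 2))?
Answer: Add(89646, Pow(31, Rational(1, 2))) ≈ 89652.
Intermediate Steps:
b = 123
Function('Y')(T, V) = Pow(31, Rational(1, 2)) (Function('Y')(T, V) = Pow(Add(123, -92), Rational(1, 2)) = Pow(31, Rational(1, 2)))
Add(Add(-225188, Mul(-1, -172048)), Mul(-1, Add(-142786, Mul(-1, Function('Y')(-205, -363))))) = Add(Add(-225188, Mul(-1, -172048)), Mul(-1, Add(-142786, Mul(-1, Pow(31, Rational(1, 2)))))) = Add(Add(-225188, 172048), Add(142786, Pow(31, Rational(1, 2)))) = Add(-53140, Add(142786, Pow(31, Rational(1, 2)))) = Add(89646, Pow(31, Rational(1, 2)))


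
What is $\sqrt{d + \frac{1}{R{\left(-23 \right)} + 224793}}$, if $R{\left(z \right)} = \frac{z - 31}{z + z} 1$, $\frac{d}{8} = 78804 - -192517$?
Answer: $\frac{\sqrt{6446985020661060614}}{1723422} \approx 1473.3$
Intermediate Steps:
$d = 2170568$ ($d = 8 \left(78804 - -192517\right) = 8 \left(78804 + 192517\right) = 8 \cdot 271321 = 2170568$)
$R{\left(z \right)} = \frac{-31 + z}{2 z}$ ($R{\left(z \right)} = \frac{-31 + z}{2 z} 1 = \frac{-31 + z}{2 z}$)
$\sqrt{d + \frac{1}{R{\left(-23 \right)} + 224793}} = \sqrt{2170568 + \frac{1}{\frac{-31 - 23}{2 \left(-23\right)} + 224793}} = \sqrt{2170568 + \frac{1}{\frac{1}{2} \left(- \frac{1}{23}\right) \left(-54\right) + 224793}} = \sqrt{2170568 + \frac{1}{\frac{27}{23} + 224793}} = \sqrt{2170568 + \frac{1}{\frac{5170266}{23}}} = \sqrt{2170568 + \frac{23}{5170266}} = \sqrt{\frac{11222413931111}{5170266}} = \frac{\sqrt{6446985020661060614}}{1723422}$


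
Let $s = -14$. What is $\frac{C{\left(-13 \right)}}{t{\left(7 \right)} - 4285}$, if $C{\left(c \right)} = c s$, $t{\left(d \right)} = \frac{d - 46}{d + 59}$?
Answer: $- \frac{572}{13469} \approx -0.042468$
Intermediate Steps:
$t{\left(d \right)} = \frac{-46 + d}{59 + d}$
$C{\left(c \right)} = - 14 c$ ($C{\left(c \right)} = c \left(-14\right) = - 14 c$)
$\frac{C{\left(-13 \right)}}{t{\left(7 \right)} - 4285} = \frac{\left(-14\right) \left(-13\right)}{\frac{-46 + 7}{59 + 7} - 4285} = \frac{182}{\frac{1}{66} \left(-39\right) - 4285} = \frac{182}{- \frac{13}{22} - 4285} = \frac{182}{- \frac{94283}{22}} = 182 \left(- \frac{22}{94283}\right) = - \frac{572}{13469}$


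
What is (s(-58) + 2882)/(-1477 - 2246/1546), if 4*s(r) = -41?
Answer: -2959817/1523792 ≈ -1.9424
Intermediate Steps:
s(r) = -41/4 (s(r) = (¼)*(-41) = -41/4)
(s(-58) + 2882)/(-1477 - 2246/1546) = (-41/4 + 2882)/(-1477 - 2246/1546) = 11487/(4*(-1477 - 2246*1/1546)) = 11487/(4*(-1477 - 1123/773)) = 11487/(4*(-1142844/773)) = (11487/4)*(-773/1142844) = -2959817/1523792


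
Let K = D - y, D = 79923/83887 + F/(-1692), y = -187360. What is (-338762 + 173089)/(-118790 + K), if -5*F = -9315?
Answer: -2612788458788/1081398399835 ≈ -2.4161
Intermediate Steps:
F = 1863 (F = -⅕*(-9315) = 1863)
D = -2339085/15770756 (D = 79923/83887 + 1863/(-1692) = 79923*(1/83887) + 1863*(-1/1692) = 79923/83887 - 207/188 = -2339085/15770756 ≈ -0.14832)
K = 2954806505075/15770756 (K = -2339085/15770756 - 1*(-187360) = -2339085/15770756 + 187360 = 2954806505075/15770756 ≈ 1.8736e+5)
(-338762 + 173089)/(-118790 + K) = (-338762 + 173089)/(-118790 + 2954806505075/15770756) = -165673/1081398399835/15770756 = -165673*15770756/1081398399835 = -2612788458788/1081398399835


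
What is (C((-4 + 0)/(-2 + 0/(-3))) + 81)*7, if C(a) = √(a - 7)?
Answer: 567 + 7*I*√5 ≈ 567.0 + 15.652*I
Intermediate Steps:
C(a) = √(-7 + a)
(C((-4 + 0)/(-2 + 0/(-3))) + 81)*7 = (√(-7 + (-4 + 0)/(-2 + 0/(-3))) + 81)*7 = (√(-7 - 4/(-2 + 0*(-⅓))) + 81)*7 = (√(-7 - 4/(-2 + 0)) + 81)*7 = (√(-7 - 4/(-2)) + 81)*7 = (√(-7 - 4*(-½)) + 81)*7 = (√(-7 + 2) + 81)*7 = (√(-5) + 81)*7 = (I*√5 + 81)*7 = (81 + I*√5)*7 = 567 + 7*I*√5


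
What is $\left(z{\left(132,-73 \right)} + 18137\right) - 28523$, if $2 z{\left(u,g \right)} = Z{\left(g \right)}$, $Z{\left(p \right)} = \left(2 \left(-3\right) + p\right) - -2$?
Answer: $- \frac{20849}{2} \approx -10425.0$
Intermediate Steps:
$Z{\left(p \right)} = -4 + p$ ($Z{\left(p \right)} = \left(-6 + p\right) + 2 = -4 + p$)
$z{\left(u,g \right)} = -2 + \frac{g}{2}$ ($z{\left(u,g \right)} = \frac{-4 + g}{2} = -2 + \frac{g}{2}$)
$\left(z{\left(132,-73 \right)} + 18137\right) - 28523 = \left(\left(-2 + \frac{1}{2} \left(-73\right)\right) + 18137\right) - 28523 = \left(\left(-2 - \frac{73}{2}\right) + 18137\right) - 28523 = \left(- \frac{77}{2} + 18137\right) - 28523 = \frac{36197}{2} - 28523 = - \frac{20849}{2}$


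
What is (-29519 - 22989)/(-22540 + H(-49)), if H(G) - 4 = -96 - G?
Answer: 52508/22583 ≈ 2.3251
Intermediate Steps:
H(G) = -92 - G (H(G) = 4 + (-96 - G) = -92 - G)
(-29519 - 22989)/(-22540 + H(-49)) = (-29519 - 22989)/(-22540 + (-92 - 1*(-49))) = -52508/(-22540 + (-92 + 49)) = -52508/(-22540 - 43) = -52508/(-22583) = -52508*(-1/22583) = 52508/22583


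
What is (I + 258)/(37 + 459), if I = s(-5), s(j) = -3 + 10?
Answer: 265/496 ≈ 0.53427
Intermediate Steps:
s(j) = 7
I = 7
(I + 258)/(37 + 459) = (7 + 258)/(37 + 459) = 265/496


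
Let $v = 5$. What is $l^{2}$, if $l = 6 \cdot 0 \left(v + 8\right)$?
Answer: $0$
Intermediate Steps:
$l = 0$ ($l = 6 \cdot 0 \left(5 + 8\right) = 0 \cdot 13 = 0$)
$l^{2} = 0^{2} = 0$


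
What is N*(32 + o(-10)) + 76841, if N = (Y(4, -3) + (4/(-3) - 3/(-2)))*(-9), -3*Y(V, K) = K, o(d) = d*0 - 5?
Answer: 153115/2 ≈ 76558.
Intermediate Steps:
o(d) = -5 (o(d) = 0 - 5 = -5)
Y(V, K) = -K/3
N = -21/2 (N = (-⅓*(-3) + (4/(-3) - 3/(-2)))*(-9) = (1 + (4*(-⅓) - 3*(-½)))*(-9) = (1 + (-4/3 + 3/2))*(-9) = (1 + ⅙)*(-9) = (7/6)*(-9) = -21/2 ≈ -10.500)
N*(32 + o(-10)) + 76841 = -21*(32 - 5)/2 + 76841 = -21/2*27 + 76841 = -567/2 + 76841 = 153115/2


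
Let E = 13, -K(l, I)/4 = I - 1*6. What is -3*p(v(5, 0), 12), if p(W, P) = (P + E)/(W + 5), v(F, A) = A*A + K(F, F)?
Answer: -25/3 ≈ -8.3333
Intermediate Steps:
K(l, I) = 24 - 4*I (K(l, I) = -4*(I - 1*6) = -4*(I - 6) = -4*(-6 + I) = 24 - 4*I)
v(F, A) = 24 + A**2 - 4*F (v(F, A) = A*A + (24 - 4*F) = A**2 + (24 - 4*F) = 24 + A**2 - 4*F)
p(W, P) = (13 + P)/(5 + W) (p(W, P) = (P + 13)/(W + 5) = (13 + P)/(5 + W))
-3*p(v(5, 0), 12) = -3*(13 + 12)/(5 + (24 + 0**2 - 4*5)) = -3*25/(5 + (24 + 0 - 20)) = -3*25/(5 + 4) = -3*25/9 = -25/3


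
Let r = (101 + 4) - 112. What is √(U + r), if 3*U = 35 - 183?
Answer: 13*I*√3/3 ≈ 7.5056*I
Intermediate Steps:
r = -7 (r = 105 - 112 = -7)
U = -148/3 (U = (35 - 183)/3 = (⅓)*(-148) = -148/3 ≈ -49.333)
√(U + r) = √(-148/3 - 7) = √(-169/3) = 13*I*√3/3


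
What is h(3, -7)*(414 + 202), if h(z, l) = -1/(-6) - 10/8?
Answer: -2002/3 ≈ -667.33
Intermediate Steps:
h(z, l) = -13/12 (h(z, l) = -1*(-⅙) - 10*⅛ = ⅙ - 5/4 = -13/12)
h(3, -7)*(414 + 202) = -13*(414 + 202)/12 = -13/12*616 = -2002/3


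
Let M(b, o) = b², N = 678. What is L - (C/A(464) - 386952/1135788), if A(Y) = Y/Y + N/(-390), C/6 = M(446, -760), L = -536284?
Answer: 204424583725/189298 ≈ 1.0799e+6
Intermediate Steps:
C = 1193496 (C = 6*446² = 6*198916 = 1193496)
A(Y) = -48/65 (A(Y) = Y/Y + 678/(-390) = 1 + 678*(-1/390) = 1 - 113/65 = -48/65)
L - (C/A(464) - 386952/1135788) = -536284 - (1193496/(-48/65) - 386952/1135788) = -536284 - (1193496*(-65/48) - 386952*1/1135788) = -536284 - (-3232385/2 - 32246/94649) = -536284 - 1*(-305942072357/189298) = -536284 + 305942072357/189298 = 204424583725/189298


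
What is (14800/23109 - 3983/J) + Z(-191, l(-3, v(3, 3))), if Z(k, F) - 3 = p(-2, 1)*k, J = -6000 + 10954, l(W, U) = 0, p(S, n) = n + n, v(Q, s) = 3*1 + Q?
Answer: -43407396641/114481986 ≈ -379.16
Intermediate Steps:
v(Q, s) = 3 + Q
p(S, n) = 2*n
J = 4954
Z(k, F) = 3 + 2*k (Z(k, F) = 3 + (2*1)*k = 3 + 2*k)
(14800/23109 - 3983/J) + Z(-191, l(-3, v(3, 3))) = (14800/23109 - 3983/4954) + (3 + 2*(-191)) = (14800*(1/23109) - 3983*1/4954) + (3 - 382) = (14800/23109 - 3983/4954) - 379 = -18723947/114481986 - 379 = -43407396641/114481986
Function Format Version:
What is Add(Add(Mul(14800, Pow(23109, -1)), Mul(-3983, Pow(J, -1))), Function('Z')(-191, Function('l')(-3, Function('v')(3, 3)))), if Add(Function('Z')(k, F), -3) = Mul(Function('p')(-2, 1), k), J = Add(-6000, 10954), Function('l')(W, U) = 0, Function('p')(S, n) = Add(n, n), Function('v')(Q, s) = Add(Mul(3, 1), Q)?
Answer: Rational(-43407396641, 114481986) ≈ -379.16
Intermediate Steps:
Function('v')(Q, s) = Add(3, Q)
Function('p')(S, n) = Mul(2, n)
J = 4954
Function('Z')(k, F) = Add(3, Mul(2, k)) (Function('Z')(k, F) = Add(3, Mul(Mul(2, 1), k)) = Add(3, Mul(2, k)))
Add(Add(Mul(14800, Pow(23109, -1)), Mul(-3983, Pow(J, -1))), Function('Z')(-191, Function('l')(-3, Function('v')(3, 3)))) = Add(Add(Mul(14800, Pow(23109, -1)), Mul(-3983, Pow(4954, -1))), Add(3, Mul(2, -191))) = Add(Add(Mul(14800, Rational(1, 23109)), Mul(-3983, Rational(1, 4954))), Add(3, -382)) = Add(Add(Rational(14800, 23109), Rational(-3983, 4954)), -379) = Add(Rational(-18723947, 114481986), -379) = Rational(-43407396641, 114481986)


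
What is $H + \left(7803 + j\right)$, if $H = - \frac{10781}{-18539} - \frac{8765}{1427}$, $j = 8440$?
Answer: $\frac{429563940331}{26455153} \approx 16237.0$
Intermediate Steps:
$H = - \frac{147109848}{26455153}$ ($H = \left(-10781\right) \left(- \frac{1}{18539}\right) - \frac{8765}{1427} = \frac{10781}{18539} - \frac{8765}{1427} = - \frac{147109848}{26455153} \approx -5.5607$)
$H + \left(7803 + j\right) = - \frac{147109848}{26455153} + \left(7803 + 8440\right) = - \frac{147109848}{26455153} + 16243 = \frac{429563940331}{26455153}$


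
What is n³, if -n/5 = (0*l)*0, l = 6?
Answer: 0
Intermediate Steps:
n = 0 (n = -5*0*6*0 = -0*0 = -5*0 = 0)
n³ = 0³ = 0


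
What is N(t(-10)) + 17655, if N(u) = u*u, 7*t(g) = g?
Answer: 865195/49 ≈ 17657.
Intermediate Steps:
t(g) = g/7
N(u) = u**2
N(t(-10)) + 17655 = ((1/7)*(-10))**2 + 17655 = (-10/7)**2 + 17655 = 100/49 + 17655 = 865195/49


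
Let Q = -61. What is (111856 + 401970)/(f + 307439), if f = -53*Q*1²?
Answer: 256913/155336 ≈ 1.6539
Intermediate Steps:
f = 3233 (f = -53*(-61)*1² = 3233*1 = 3233)
(111856 + 401970)/(f + 307439) = (111856 + 401970)/(3233 + 307439) = 513826/310672 = 513826*(1/310672) = 256913/155336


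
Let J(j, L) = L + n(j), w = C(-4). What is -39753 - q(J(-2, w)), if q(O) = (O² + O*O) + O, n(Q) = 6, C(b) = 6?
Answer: -40053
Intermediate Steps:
w = 6
J(j, L) = 6 + L (J(j, L) = L + 6 = 6 + L)
q(O) = O + 2*O² (q(O) = (O² + O²) + O = 2*O² + O = O + 2*O²)
-39753 - q(J(-2, w)) = -39753 - (6 + 6)*(1 + 2*(6 + 6)) = -39753 - 12*(1 + 2*12) = -39753 - 12*(1 + 24) = -39753 - 12*25 = -39753 - 1*300 = -39753 - 300 = -40053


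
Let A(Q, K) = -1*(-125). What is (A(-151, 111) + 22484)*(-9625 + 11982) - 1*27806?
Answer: 53261607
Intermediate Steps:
A(Q, K) = 125
(A(-151, 111) + 22484)*(-9625 + 11982) - 1*27806 = (125 + 22484)*(-9625 + 11982) - 1*27806 = 22609*2357 - 27806 = 53289413 - 27806 = 53261607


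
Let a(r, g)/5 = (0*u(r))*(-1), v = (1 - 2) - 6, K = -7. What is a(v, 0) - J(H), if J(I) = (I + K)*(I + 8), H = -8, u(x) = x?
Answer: 0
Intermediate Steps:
v = -7 (v = -1 - 6 = -7)
a(r, g) = 0 (a(r, g) = 5*((0*r)*(-1)) = 5*(0*(-1)) = 5*0 = 0)
J(I) = (-7 + I)*(8 + I) (J(I) = (I - 7)*(I + 8) = (-7 + I)*(8 + I))
a(v, 0) - J(H) = 0 - (-56 - 8 + (-8)²) = 0 - (-56 - 8 + 64) = 0 - 1*0 = 0 + 0 = 0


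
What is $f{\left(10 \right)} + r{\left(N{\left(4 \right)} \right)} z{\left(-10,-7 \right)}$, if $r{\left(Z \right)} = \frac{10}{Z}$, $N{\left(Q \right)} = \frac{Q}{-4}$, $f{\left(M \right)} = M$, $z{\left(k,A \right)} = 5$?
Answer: $-40$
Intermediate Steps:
$N{\left(Q \right)} = - \frac{Q}{4}$ ($N{\left(Q \right)} = Q \left(- \frac{1}{4}\right) = - \frac{Q}{4}$)
$f{\left(10 \right)} + r{\left(N{\left(4 \right)} \right)} z{\left(-10,-7 \right)} = 10 + \frac{10}{\left(- \frac{1}{4}\right) 4} \cdot 5 = 10 + \frac{10}{-1} \cdot 5 = 10 + 10 \left(-1\right) 5 = 10 - 50 = -40$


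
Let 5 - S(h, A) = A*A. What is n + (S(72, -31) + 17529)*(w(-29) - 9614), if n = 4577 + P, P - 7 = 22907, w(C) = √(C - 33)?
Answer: -159305331 + 16573*I*√62 ≈ -1.5931e+8 + 1.305e+5*I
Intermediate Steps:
w(C) = √(-33 + C)
S(h, A) = 5 - A² (S(h, A) = 5 - A*A = 5 - A²)
P = 22914 (P = 7 + 22907 = 22914)
n = 27491 (n = 4577 + 22914 = 27491)
n + (S(72, -31) + 17529)*(w(-29) - 9614) = 27491 + ((5 - 1*(-31)²) + 17529)*(√(-33 - 29) - 9614) = 27491 + ((5 - 1*961) + 17529)*(√(-62) - 9614) = 27491 + ((5 - 961) + 17529)*(I*√62 - 9614) = 27491 + (-956 + 17529)*(-9614 + I*√62) = 27491 + 16573*(-9614 + I*√62) = 27491 + (-159332822 + 16573*I*√62) = -159305331 + 16573*I*√62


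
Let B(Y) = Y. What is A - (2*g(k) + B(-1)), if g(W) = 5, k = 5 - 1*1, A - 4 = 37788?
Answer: 37783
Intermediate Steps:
A = 37792 (A = 4 + 37788 = 37792)
k = 4 (k = 5 - 1 = 4)
A - (2*g(k) + B(-1)) = 37792 - (2*5 - 1) = 37792 - (10 - 1) = 37792 - 1*9 = 37792 - 9 = 37783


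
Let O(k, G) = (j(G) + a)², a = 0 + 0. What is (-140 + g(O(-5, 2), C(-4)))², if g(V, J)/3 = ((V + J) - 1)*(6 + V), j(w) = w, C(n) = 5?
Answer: 10000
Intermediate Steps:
a = 0
O(k, G) = G² (O(k, G) = (G + 0)² = G²)
g(V, J) = 3*(6 + V)*(-1 + J + V) (g(V, J) = 3*(((V + J) - 1)*(6 + V)) = 3*(((J + V) - 1)*(6 + V)) = 3*((-1 + J + V)*(6 + V)) = 3*((6 + V)*(-1 + J + V)) = 3*(6 + V)*(-1 + J + V))
(-140 + g(O(-5, 2), C(-4)))² = (-140 + (-18 + 3*(2²)² + 15*2² + 18*5 + 3*5*2²))² = (-140 + (-18 + 3*4² + 15*4 + 90 + 3*5*4))² = (-140 + (-18 + 3*16 + 60 + 90 + 60))² = (-140 + (-18 + 48 + 60 + 90 + 60))² = (-140 + 240)² = 100² = 10000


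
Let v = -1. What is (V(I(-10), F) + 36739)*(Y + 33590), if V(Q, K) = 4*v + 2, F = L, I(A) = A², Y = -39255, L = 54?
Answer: -208115105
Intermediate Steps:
F = 54
V(Q, K) = -2 (V(Q, K) = 4*(-1) + 2 = -4 + 2 = -2)
(V(I(-10), F) + 36739)*(Y + 33590) = (-2 + 36739)*(-39255 + 33590) = 36737*(-5665) = -208115105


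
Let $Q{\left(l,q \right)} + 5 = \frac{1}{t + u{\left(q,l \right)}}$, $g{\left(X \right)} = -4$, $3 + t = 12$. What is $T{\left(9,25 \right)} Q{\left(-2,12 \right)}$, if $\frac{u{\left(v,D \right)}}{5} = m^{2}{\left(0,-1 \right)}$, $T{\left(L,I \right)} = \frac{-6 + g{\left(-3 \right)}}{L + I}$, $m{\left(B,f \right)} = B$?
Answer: $\frac{220}{153} \approx 1.4379$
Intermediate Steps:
$t = 9$ ($t = -3 + 12 = 9$)
$T{\left(L,I \right)} = - \frac{10}{I + L}$ ($T{\left(L,I \right)} = \frac{-6 - 4}{L + I} = - \frac{10}{I + L}$)
$u{\left(v,D \right)} = 0$ ($u{\left(v,D \right)} = 5 \cdot 0^{2} = 5 \cdot 0 = 0$)
$Q{\left(l,q \right)} = - \frac{44}{9}$ ($Q{\left(l,q \right)} = -5 + \frac{1}{9 + 0} = -5 + \frac{1}{9} = - \frac{44}{9}$)
$T{\left(9,25 \right)} Q{\left(-2,12 \right)} = - \frac{10}{25 + 9} \left(- \frac{44}{9}\right) = - \frac{10}{34} \left(- \frac{44}{9}\right) = \left(-10\right) \frac{1}{34} \left(- \frac{44}{9}\right) = \left(- \frac{5}{17}\right) \left(- \frac{44}{9}\right) = \frac{220}{153}$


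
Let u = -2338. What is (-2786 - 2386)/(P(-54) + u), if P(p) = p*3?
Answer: 1293/625 ≈ 2.0688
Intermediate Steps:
P(p) = 3*p
(-2786 - 2386)/(P(-54) + u) = (-2786 - 2386)/(3*(-54) - 2338) = -5172/(-162 - 2338) = -5172/(-2500) = -5172*(-1/2500) = 1293/625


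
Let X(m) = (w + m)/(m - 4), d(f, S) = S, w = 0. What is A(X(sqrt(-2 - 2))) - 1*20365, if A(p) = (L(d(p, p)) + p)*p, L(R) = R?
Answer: -509131/25 - 8*I/25 ≈ -20365.0 - 0.32*I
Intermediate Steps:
X(m) = m/(-4 + m) (X(m) = (0 + m)/(m - 4) = m/(-4 + m))
A(p) = 2*p**2 (A(p) = (p + p)*p = (2*p)*p = 2*p**2)
A(X(sqrt(-2 - 2))) - 1*20365 = 2*(sqrt(-2 - 2)/(-4 + sqrt(-2 - 2)))**2 - 1*20365 = 2*(sqrt(-4)/(-4 + sqrt(-4)))**2 - 20365 = 2*((2*I)/(-4 + 2*I))**2 - 20365 = 2*((2*I)*((-4 - 2*I)/20))**2 - 20365 = 2*(I*(-4 - 2*I)/10)**2 - 20365 = 2*(-(-4 - 2*I)**2/100) - 20365 = -(-4 - 2*I)**2/50 - 20365 = -20365 - (-4 - 2*I)**2/50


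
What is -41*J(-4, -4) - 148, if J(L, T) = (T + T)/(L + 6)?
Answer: 16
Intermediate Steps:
J(L, T) = 2*T/(6 + L) (J(L, T) = (2*T)/(6 + L) = 2*T/(6 + L))
-41*J(-4, -4) - 148 = -82*(-4)/(6 - 4) - 148 = -82*(-4)/2 - 148 = -41*(-4) - 148 = 164 - 148 = 16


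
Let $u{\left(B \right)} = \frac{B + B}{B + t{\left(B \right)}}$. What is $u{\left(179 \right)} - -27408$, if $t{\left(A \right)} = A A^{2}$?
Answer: $\frac{439103569}{16021} \approx 27408.0$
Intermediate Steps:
$t{\left(A \right)} = A^{3}$
$u{\left(B \right)} = \frac{2 B}{B + B^{3}}$ ($u{\left(B \right)} = \frac{B + B}{B + B^{3}} = \frac{2 B}{B + B^{3}}$)
$u{\left(179 \right)} - -27408 = \frac{2}{1 + 179^{2}} - -27408 = \frac{2}{1 + 32041} + 27408 = \frac{2}{32042} + 27408 = 2 \cdot \frac{1}{32042} + 27408 = \frac{1}{16021} + 27408 = \frac{439103569}{16021}$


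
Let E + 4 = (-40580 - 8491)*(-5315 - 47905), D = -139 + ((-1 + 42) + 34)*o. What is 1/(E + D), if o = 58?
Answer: 1/2611562827 ≈ 3.8291e-10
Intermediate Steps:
D = 4211 (D = -139 + ((-1 + 42) + 34)*58 = -139 + (41 + 34)*58 = -139 + 75*58 = -139 + 4350 = 4211)
E = 2611558616 (E = -4 + (-40580 - 8491)*(-5315 - 47905) = -4 - 49071*(-53220) = -4 + 2611558620 = 2611558616)
1/(E + D) = 1/(2611558616 + 4211) = 1/2611562827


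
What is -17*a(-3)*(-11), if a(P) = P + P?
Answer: -1122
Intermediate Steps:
a(P) = 2*P
-17*a(-3)*(-11) = -34*(-3)*(-11) = -17*(-6)*(-11) = 102*(-11) = -1122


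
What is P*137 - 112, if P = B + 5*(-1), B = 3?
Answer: -386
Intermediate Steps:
P = -2 (P = 3 + 5*(-1) = 3 - 5 = -2)
P*137 - 112 = -2*137 - 112 = -274 - 112 = -386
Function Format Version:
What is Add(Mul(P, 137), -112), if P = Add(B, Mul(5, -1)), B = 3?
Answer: -386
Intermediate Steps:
P = -2 (P = Add(3, Mul(5, -1)) = Add(3, -5) = -2)
Add(Mul(P, 137), -112) = Add(Mul(-2, 137), -112) = Add(-274, -112) = -386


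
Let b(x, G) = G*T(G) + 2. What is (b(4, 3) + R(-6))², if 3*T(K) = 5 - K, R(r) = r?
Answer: 4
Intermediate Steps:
T(K) = 5/3 - K/3 (T(K) = (5 - K)/3 = 5/3 - K/3)
b(x, G) = 2 + G*(5/3 - G/3) (b(x, G) = G*(5/3 - G/3) + 2 = 2 + G*(5/3 - G/3))
(b(4, 3) + R(-6))² = ((2 - ⅓*3*(-5 + 3)) - 6)² = ((2 - ⅓*3*(-2)) - 6)² = ((2 + 2) - 6)² = (4 - 6)² = (-2)² = 4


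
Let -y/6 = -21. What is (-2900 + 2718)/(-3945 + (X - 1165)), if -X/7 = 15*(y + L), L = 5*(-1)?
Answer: 26/2545 ≈ 0.010216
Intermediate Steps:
L = -5
y = 126 (y = -6*(-21) = 126)
X = -12705 (X = -105*(126 - 5) = -105*121 = -7*1815 = -12705)
(-2900 + 2718)/(-3945 + (X - 1165)) = (-2900 + 2718)/(-3945 + (-12705 - 1165)) = -182/(-3945 - 13870) = -182/(-17815) = -182*(-1/17815) = 26/2545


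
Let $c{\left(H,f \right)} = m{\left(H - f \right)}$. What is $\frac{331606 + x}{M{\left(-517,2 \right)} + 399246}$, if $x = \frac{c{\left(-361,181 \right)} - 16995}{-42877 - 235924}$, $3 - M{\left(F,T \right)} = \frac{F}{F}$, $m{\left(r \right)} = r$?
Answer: $\frac{92452101943}{111310741648} \approx 0.83058$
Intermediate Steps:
$c{\left(H,f \right)} = H - f$
$M{\left(F,T \right)} = 2$ ($M{\left(F,T \right)} = 3 - \frac{F}{F} = 3 - 1 = 2$)
$x = \frac{17537}{278801}$ ($x = \frac{\left(-361 - 181\right) - 16995}{-42877 - 235924} = \frac{\left(-361 - 181\right) - 16995}{-278801} = \left(-542 - 16995\right) \left(- \frac{1}{278801}\right) = \left(-17537\right) \left(- \frac{1}{278801}\right) = \frac{17537}{278801} \approx 0.062901$)
$\frac{331606 + x}{M{\left(-517,2 \right)} + 399246} = \frac{331606 + \frac{17537}{278801}}{2 + 399246} = \frac{92452101943}{278801 \cdot 399248} = \frac{92452101943}{278801} \cdot \frac{1}{399248} = \frac{92452101943}{111310741648}$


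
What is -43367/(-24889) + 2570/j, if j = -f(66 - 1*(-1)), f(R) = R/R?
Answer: -63921363/24889 ≈ -2568.3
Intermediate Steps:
f(R) = 1
j = -1 (j = -1*1 = -1)
-43367/(-24889) + 2570/j = -43367/(-24889) + 2570/(-1) = -43367*(-1/24889) + 2570*(-1) = 43367/24889 - 2570 = -63921363/24889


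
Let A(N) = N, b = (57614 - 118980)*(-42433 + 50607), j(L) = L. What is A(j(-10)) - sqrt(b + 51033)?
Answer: -10 - 13*I*sqrt(2967779) ≈ -10.0 - 22395.0*I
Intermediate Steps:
b = -501605684 (b = -61366*8174 = -501605684)
A(j(-10)) - sqrt(b + 51033) = -10 - sqrt(-501605684 + 51033) = -10 - sqrt(-501554651) = -10 - 13*I*sqrt(2967779)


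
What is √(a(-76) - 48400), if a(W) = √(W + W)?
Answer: √(-48400 + 2*I*√38) ≈ 0.028 + 220.0*I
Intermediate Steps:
a(W) = √2*√W (a(W) = √(2*W) = √2*√W)
√(a(-76) - 48400) = √(√2*√(-76) - 48400) = √(√2*(2*I*√19) - 48400) = √(2*I*√38 - 48400) = √(-48400 + 2*I*√38)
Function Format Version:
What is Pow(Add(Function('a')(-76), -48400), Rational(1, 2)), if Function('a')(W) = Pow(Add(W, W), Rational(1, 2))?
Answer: Pow(Add(-48400, Mul(2, I, Pow(38, Rational(1, 2)))), Rational(1, 2)) ≈ Add(0.028, Mul(220.00, I))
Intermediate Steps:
Function('a')(W) = Mul(Pow(2, Rational(1, 2)), Pow(W, Rational(1, 2))) (Function('a')(W) = Pow(Mul(2, W), Rational(1, 2)) = Mul(Pow(2, Rational(1, 2)), Pow(W, Rational(1, 2))))
Pow(Add(Function('a')(-76), -48400), Rational(1, 2)) = Pow(Add(Mul(Pow(2, Rational(1, 2)), Pow(-76, Rational(1, 2))), -48400), Rational(1, 2)) = Pow(Add(Mul(Pow(2, Rational(1, 2)), Mul(2, I, Pow(19, Rational(1, 2)))), -48400), Rational(1, 2)) = Pow(Add(Mul(2, I, Pow(38, Rational(1, 2))), -48400), Rational(1, 2)) = Pow(Add(-48400, Mul(2, I, Pow(38, Rational(1, 2)))), Rational(1, 2))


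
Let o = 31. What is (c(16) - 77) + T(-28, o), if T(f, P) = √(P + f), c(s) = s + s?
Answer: -45 + √3 ≈ -43.268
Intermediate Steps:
c(s) = 2*s
(c(16) - 77) + T(-28, o) = (2*16 - 77) + √(31 - 28) = (32 - 77) + √3 = -45 + √3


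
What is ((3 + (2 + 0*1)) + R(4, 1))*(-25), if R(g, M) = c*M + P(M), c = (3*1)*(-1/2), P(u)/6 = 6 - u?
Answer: -1675/2 ≈ -837.50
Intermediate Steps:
P(u) = 36 - 6*u (P(u) = 6*(6 - u) = 36 - 6*u)
c = -3/2 (c = 3*(-1*½) = 3*(-½) = -3/2 ≈ -1.5000)
R(g, M) = 36 - 15*M/2 (R(g, M) = -3*M/2 + (36 - 6*M) = 36 - 15*M/2)
((3 + (2 + 0*1)) + R(4, 1))*(-25) = ((3 + (2 + 0*1)) + (36 - 15/2*1))*(-25) = ((3 + (2 + 0)) + (36 - 15/2))*(-25) = ((3 + 2) + 57/2)*(-25) = (5 + 57/2)*(-25) = (67/2)*(-25) = -1675/2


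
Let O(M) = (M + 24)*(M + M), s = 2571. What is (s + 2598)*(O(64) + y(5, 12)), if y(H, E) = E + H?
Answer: 58311489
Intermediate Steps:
O(M) = 2*M*(24 + M) (O(M) = (24 + M)*(2*M) = 2*M*(24 + M))
(s + 2598)*(O(64) + y(5, 12)) = (2571 + 2598)*(2*64*(24 + 64) + (12 + 5)) = 5169*(2*64*88 + 17) = 5169*(11264 + 17) = 5169*11281 = 58311489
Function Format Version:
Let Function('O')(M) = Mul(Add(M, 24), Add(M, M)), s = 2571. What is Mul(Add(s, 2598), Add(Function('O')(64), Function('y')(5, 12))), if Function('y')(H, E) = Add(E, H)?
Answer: 58311489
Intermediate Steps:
Function('O')(M) = Mul(2, M, Add(24, M)) (Function('O')(M) = Mul(Add(24, M), Mul(2, M)) = Mul(2, M, Add(24, M)))
Mul(Add(s, 2598), Add(Function('O')(64), Function('y')(5, 12))) = Mul(Add(2571, 2598), Add(Mul(2, 64, Add(24, 64)), Add(12, 5))) = Mul(5169, Add(Mul(2, 64, 88), 17)) = Mul(5169, Add(11264, 17)) = Mul(5169, 11281) = 58311489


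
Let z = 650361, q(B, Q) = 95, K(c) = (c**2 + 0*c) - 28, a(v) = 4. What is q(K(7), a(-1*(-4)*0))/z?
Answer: 95/650361 ≈ 0.00014607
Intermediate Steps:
K(c) = -28 + c**2 (K(c) = (c**2 + 0) - 28 = c**2 - 28 = -28 + c**2)
q(K(7), a(-1*(-4)*0))/z = 95/650361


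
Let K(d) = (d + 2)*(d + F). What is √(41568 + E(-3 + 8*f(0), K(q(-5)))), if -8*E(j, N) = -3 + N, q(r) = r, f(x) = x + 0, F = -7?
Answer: √665022/4 ≈ 203.87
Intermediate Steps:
f(x) = x
K(d) = (-7 + d)*(2 + d) (K(d) = (d + 2)*(d - 7) = (2 + d)*(-7 + d) = (-7 + d)*(2 + d))
E(j, N) = 3/8 - N/8 (E(j, N) = -(-3 + N)/8 = 3/8 - N/8)
√(41568 + E(-3 + 8*f(0), K(q(-5)))) = √(41568 + (3/8 - (-14 + (-5)² - 5*(-5))/8)) = √(41568 + (3/8 - (-14 + 25 + 25)/8)) = √(41568 + (3/8 - ⅛*36)) = √(41568 + (3/8 - 9/2)) = √(41568 - 33/8) = √(332511/8) = √665022/4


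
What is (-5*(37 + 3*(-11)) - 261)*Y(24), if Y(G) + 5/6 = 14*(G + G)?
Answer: -1131587/6 ≈ -1.8860e+5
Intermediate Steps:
Y(G) = -⅚ + 28*G (Y(G) = -⅚ + 14*(G + G) = -⅚ + 14*(2*G) = -⅚ + 28*G)
(-5*(37 + 3*(-11)) - 261)*Y(24) = (-5*(37 + 3*(-11)) - 261)*(-⅚ + 28*24) = (-5*(37 - 33) - 261)*(-⅚ + 672) = (-5*4 - 261)*(4027/6) = (-20 - 261)*(4027/6) = -281*4027/6 = -1131587/6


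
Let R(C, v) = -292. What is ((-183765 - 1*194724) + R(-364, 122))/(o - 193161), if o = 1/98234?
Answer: 37209172754/18974977673 ≈ 1.9610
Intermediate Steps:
o = 1/98234 ≈ 1.0180e-5
((-183765 - 1*194724) + R(-364, 122))/(o - 193161) = ((-183765 - 1*194724) - 292)/(1/98234 - 193161) = ((-183765 - 194724) - 292)/(-18974977673/98234) = (-378489 - 292)*(-98234/18974977673) = -378781*(-98234/18974977673) = 37209172754/18974977673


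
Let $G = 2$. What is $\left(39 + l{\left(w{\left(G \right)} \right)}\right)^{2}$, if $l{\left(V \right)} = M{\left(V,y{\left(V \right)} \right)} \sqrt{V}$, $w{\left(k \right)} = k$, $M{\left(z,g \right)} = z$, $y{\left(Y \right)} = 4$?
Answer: $1529 + 156 \sqrt{2} \approx 1749.6$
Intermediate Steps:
$l{\left(V \right)} = V^{\frac{3}{2}}$ ($l{\left(V \right)} = V \sqrt{V} = V^{\frac{3}{2}}$)
$\left(39 + l{\left(w{\left(G \right)} \right)}\right)^{2} = \left(39 + 2^{\frac{3}{2}}\right)^{2} = \left(39 + 2 \sqrt{2}\right)^{2}$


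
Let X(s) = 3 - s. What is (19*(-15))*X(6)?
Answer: 855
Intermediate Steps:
(19*(-15))*X(6) = (19*(-15))*(3 - 1*6) = -285*(3 - 6) = -285*(-3) = 855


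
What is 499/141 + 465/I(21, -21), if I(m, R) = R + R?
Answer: -14869/1974 ≈ -7.5324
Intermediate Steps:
I(m, R) = 2*R
499/141 + 465/I(21, -21) = 499/141 + 465/((2*(-21))) = 499*(1/141) + 465/(-42) = 499/141 + 465*(-1/42) = 499/141 - 155/14 = -14869/1974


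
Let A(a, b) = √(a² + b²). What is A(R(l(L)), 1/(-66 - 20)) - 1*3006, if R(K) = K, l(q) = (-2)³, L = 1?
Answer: -3006 + √473345/86 ≈ -2998.0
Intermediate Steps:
l(q) = -8
A(R(l(L)), 1/(-66 - 20)) - 1*3006 = √((-8)² + (1/(-66 - 20))²) - 1*3006 = √(64 + (1/(-86))²) - 3006 = √(64 + (-1/86)²) - 3006 = √(64 + 1/7396) - 3006 = √(473345/7396) - 3006 = √473345/86 - 3006 = -3006 + √473345/86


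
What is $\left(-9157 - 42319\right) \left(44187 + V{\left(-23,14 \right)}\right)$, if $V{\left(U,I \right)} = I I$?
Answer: $-2284659308$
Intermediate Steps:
$V{\left(U,I \right)} = I^{2}$
$\left(-9157 - 42319\right) \left(44187 + V{\left(-23,14 \right)}\right) = \left(-9157 - 42319\right) \left(44187 + 14^{2}\right) = - 51476 \left(44187 + 196\right) = \left(-51476\right) 44383 = -2284659308$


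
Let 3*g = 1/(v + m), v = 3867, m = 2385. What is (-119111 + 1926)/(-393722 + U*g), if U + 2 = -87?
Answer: 2197921860/7384649921 ≈ 0.29763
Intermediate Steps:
U = -89 (U = -2 - 87 = -89)
g = 1/18756 (g = 1/(3*(3867 + 2385)) = (⅓)/6252 = (⅓)*(1/6252) = 1/18756 ≈ 5.3316e-5)
(-119111 + 1926)/(-393722 + U*g) = (-119111 + 1926)/(-393722 - 89*1/18756) = -117185/(-393722 - 89/18756) = -117185/(-7384649921/18756) = -117185*(-18756/7384649921) = 2197921860/7384649921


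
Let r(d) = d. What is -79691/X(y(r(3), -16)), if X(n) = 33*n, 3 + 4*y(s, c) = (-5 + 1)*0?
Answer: 318764/99 ≈ 3219.8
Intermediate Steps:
y(s, c) = -¾ (y(s, c) = -¾ + ((-5 + 1)*0)/4 = -¾ + (-4*0)/4 = -¾ + (¼)*0 = -¾ + 0 = -¾)
-79691/X(y(r(3), -16)) = -79691/(33*(-¾)) = -79691/(-99/4) = -79691*(-4/99) = 318764/99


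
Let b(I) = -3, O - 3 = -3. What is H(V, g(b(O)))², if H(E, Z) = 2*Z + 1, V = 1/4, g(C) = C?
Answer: 25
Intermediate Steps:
O = 0 (O = 3 - 3 = 0)
V = ¼ ≈ 0.25000
H(E, Z) = 1 + 2*Z
H(V, g(b(O)))² = (1 + 2*(-3))² = (1 - 6)² = (-5)² = 25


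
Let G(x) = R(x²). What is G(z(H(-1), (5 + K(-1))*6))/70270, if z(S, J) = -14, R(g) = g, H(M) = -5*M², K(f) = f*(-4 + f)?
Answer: 98/35135 ≈ 0.0027892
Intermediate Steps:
G(x) = x²
G(z(H(-1), (5 + K(-1))*6))/70270 = (-14)²/70270 = 196*(1/70270) = 98/35135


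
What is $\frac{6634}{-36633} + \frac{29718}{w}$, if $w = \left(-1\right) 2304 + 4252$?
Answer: $\frac{537868231}{35680542} \approx 15.075$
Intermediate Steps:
$w = 1948$ ($w = -2304 + 4252 = 1948$)
$\frac{6634}{-36633} + \frac{29718}{w} = \frac{6634}{-36633} + \frac{29718}{1948} = 6634 \left(- \frac{1}{36633}\right) + 29718 \cdot \frac{1}{1948} = - \frac{6634}{36633} + \frac{14859}{974} = \frac{537868231}{35680542}$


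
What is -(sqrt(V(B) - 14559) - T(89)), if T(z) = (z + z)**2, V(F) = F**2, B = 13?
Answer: 31684 - I*sqrt(14390) ≈ 31684.0 - 119.96*I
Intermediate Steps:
T(z) = 4*z**2 (T(z) = (2*z)**2 = 4*z**2)
-(sqrt(V(B) - 14559) - T(89)) = -(sqrt(13**2 - 14559) - 4*89**2) = -(sqrt(169 - 14559) - 4*7921) = -(sqrt(-14390) - 1*31684) = -(I*sqrt(14390) - 31684) = -(-31684 + I*sqrt(14390)) = 31684 - I*sqrt(14390)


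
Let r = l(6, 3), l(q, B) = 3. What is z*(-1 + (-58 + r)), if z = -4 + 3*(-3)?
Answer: 728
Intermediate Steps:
r = 3
z = -13 (z = -4 - 9 = -13)
z*(-1 + (-58 + r)) = -13*(-1 + (-58 + 3)) = -13*(-1 - 55) = -13*(-56) = 728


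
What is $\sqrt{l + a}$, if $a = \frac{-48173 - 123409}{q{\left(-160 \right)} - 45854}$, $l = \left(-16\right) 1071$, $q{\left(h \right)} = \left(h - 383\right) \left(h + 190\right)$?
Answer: $\frac{i \sqrt{1033850889942}}{7768} \approx 130.89 i$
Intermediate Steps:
$q{\left(h \right)} = \left(-383 + h\right) \left(190 + h\right)$
$l = -17136$
$a = \frac{85791}{31072}$ ($a = \frac{-48173 - 123409}{\left(-72770 + \left(-160\right)^{2} - -30880\right) - 45854} = - \frac{171582}{\left(-72770 + 25600 + 30880\right) - 45854} = - \frac{171582}{-16290 - 45854} = - \frac{171582}{-62144} = \left(-171582\right) \left(- \frac{1}{62144}\right) = \frac{85791}{31072} \approx 2.761$)
$\sqrt{l + a} = \sqrt{-17136 + \frac{85791}{31072}} = \sqrt{- \frac{532364001}{31072}} = \frac{i \sqrt{1033850889942}}{7768}$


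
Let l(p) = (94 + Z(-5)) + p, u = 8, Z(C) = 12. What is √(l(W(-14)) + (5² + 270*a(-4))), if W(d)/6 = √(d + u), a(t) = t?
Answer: √(-949 + 6*I*√6) ≈ 0.2385 + 30.807*I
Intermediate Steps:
W(d) = 6*√(8 + d) (W(d) = 6*√(d + 8) = 6*√(8 + d))
l(p) = 106 + p (l(p) = (94 + 12) + p = 106 + p)
√(l(W(-14)) + (5² + 270*a(-4))) = √((106 + 6*√(8 - 14)) + (5² + 270*(-4))) = √((106 + 6*√(-6)) + (25 - 1080)) = √((106 + 6*(I*√6)) - 1055) = √((106 + 6*I*√6) - 1055) = √(-949 + 6*I*√6)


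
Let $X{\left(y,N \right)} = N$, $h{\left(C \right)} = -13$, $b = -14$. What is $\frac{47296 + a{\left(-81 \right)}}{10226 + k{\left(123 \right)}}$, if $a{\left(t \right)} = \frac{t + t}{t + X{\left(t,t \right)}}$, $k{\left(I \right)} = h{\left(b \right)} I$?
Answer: $\frac{47297}{8627} \approx 5.4824$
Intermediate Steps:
$k{\left(I \right)} = - 13 I$
$a{\left(t \right)} = 1$ ($a{\left(t \right)} = \frac{t + t}{t + t} = \frac{2 t}{2 t} = 2 t \frac{1}{2 t} = 1$)
$\frac{47296 + a{\left(-81 \right)}}{10226 + k{\left(123 \right)}} = \frac{47296 + 1}{10226 - 1599} = \frac{47297}{10226 - 1599} = \frac{47297}{8627}$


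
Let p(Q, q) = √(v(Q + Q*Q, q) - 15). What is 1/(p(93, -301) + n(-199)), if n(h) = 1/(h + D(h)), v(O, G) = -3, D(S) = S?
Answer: -398/2851273 - 475212*I*√2/2851273 ≈ -0.00013959 - 0.2357*I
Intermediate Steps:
n(h) = 1/(2*h) (n(h) = 1/(h + h) = 1/(2*h))
p(Q, q) = 3*I*√2 (p(Q, q) = √(-3 - 15) = √(-18) = 3*I*√2)
1/(p(93, -301) + n(-199)) = 1/(3*I*√2 + (½)/(-199)) = 1/(3*I*√2 + (½)*(-1/199)) = 1/(3*I*√2 - 1/398) = 1/(-1/398 + 3*I*√2)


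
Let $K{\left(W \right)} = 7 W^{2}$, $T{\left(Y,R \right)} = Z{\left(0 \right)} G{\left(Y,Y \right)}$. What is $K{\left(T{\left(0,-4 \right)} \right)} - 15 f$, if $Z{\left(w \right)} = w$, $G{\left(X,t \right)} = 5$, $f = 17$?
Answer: $-255$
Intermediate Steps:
$T{\left(Y,R \right)} = 0$ ($T{\left(Y,R \right)} = 0 \cdot 5 = 0$)
$K{\left(T{\left(0,-4 \right)} \right)} - 15 f = 7 \cdot 0^{2} - 255 = 7 \cdot 0 - 255 = 0 - 255 = -255$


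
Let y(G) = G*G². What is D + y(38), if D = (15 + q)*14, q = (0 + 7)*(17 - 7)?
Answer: 56062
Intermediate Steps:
q = 70 (q = 7*10 = 70)
y(G) = G³
D = 1190 (D = (15 + 70)*14 = 85*14 = 1190)
D + y(38) = 1190 + 38³ = 1190 + 54872 = 56062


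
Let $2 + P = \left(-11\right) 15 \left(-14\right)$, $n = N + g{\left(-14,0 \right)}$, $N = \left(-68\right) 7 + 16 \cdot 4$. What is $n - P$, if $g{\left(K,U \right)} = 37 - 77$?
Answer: $-2760$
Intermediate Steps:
$g{\left(K,U \right)} = -40$ ($g{\left(K,U \right)} = 37 - 77 = -40$)
$N = -412$ ($N = -476 + 64 = -412$)
$n = -452$ ($n = -412 - 40 = -452$)
$P = 2308$ ($P = -2 + \left(-11\right) 15 \left(-14\right) = -2 - -2310 = -2 + 2310 = 2308$)
$n - P = -452 - 2308 = -2760$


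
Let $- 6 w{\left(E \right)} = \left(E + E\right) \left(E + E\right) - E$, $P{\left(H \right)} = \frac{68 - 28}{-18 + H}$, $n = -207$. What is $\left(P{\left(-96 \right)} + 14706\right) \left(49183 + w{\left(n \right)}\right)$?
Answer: $\frac{17252704315}{57} \approx 3.0268 \cdot 10^{8}$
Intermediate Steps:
$P{\left(H \right)} = \frac{40}{-18 + H}$
$w{\left(E \right)} = - \frac{2 E^{2}}{3} + \frac{E}{6}$ ($w{\left(E \right)} = - \frac{\left(E + E\right) \left(E + E\right) - E}{6} = - \frac{2 E 2 E - E}{6} = - \frac{4 E^{2} - E}{6} = - \frac{- E + 4 E^{2}}{6} = - \frac{2 E^{2}}{3} + \frac{E}{6}$)
$\left(P{\left(-96 \right)} + 14706\right) \left(49183 + w{\left(n \right)}\right) = \left(\frac{40}{-18 - 96} + 14706\right) \left(49183 + \frac{1}{6} \left(-207\right) \left(1 - -828\right)\right) = \left(\frac{40}{-114} + 14706\right) \left(49183 + \frac{1}{6} \left(-207\right) \left(1 + 828\right)\right) = \left(40 \left(- \frac{1}{114}\right) + 14706\right) \left(49183 + \frac{1}{6} \left(-207\right) 829\right) = \left(- \frac{20}{57} + 14706\right) \left(49183 - \frac{57201}{2}\right) = \frac{838222}{57} \cdot \frac{41165}{2} = \frac{17252704315}{57}$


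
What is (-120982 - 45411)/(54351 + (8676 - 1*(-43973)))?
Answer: -166393/107000 ≈ -1.5551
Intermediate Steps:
(-120982 - 45411)/(54351 + (8676 - 1*(-43973))) = -166393/(54351 + (8676 + 43973)) = -166393/(54351 + 52649) = -166393/107000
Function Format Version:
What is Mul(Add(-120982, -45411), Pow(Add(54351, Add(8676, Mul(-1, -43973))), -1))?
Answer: Rational(-166393, 107000) ≈ -1.5551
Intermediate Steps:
Mul(Add(-120982, -45411), Pow(Add(54351, Add(8676, Mul(-1, -43973))), -1)) = Mul(-166393, Pow(Add(54351, Add(8676, 43973)), -1)) = Mul(-166393, Pow(Add(54351, 52649), -1)) = Mul(-166393, Pow(107000, -1)) = Mul(-166393, Rational(1, 107000)) = Rational(-166393, 107000)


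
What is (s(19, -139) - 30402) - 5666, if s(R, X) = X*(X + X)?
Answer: 2574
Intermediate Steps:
s(R, X) = 2*X**2 (s(R, X) = X*(2*X) = 2*X**2)
(s(19, -139) - 30402) - 5666 = (2*(-139)**2 - 30402) - 5666 = (2*19321 - 30402) - 5666 = (38642 - 30402) - 5666 = 8240 - 5666 = 2574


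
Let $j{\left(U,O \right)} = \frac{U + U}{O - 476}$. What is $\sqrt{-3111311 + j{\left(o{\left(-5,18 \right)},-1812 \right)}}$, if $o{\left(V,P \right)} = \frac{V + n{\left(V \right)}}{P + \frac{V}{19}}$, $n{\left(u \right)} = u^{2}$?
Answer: $\frac{i \sqrt{28902492194086654}}{96382} \approx 1763.9 i$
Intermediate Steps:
$o{\left(V,P \right)} = \frac{V + V^{2}}{P + \frac{V}{19}}$
$j{\left(U,O \right)} = \frac{2 U}{-476 + O}$
$\sqrt{-3111311 + j{\left(o{\left(-5,18 \right)},-1812 \right)}} = \sqrt{-3111311 + \frac{2 \cdot 19 \left(-5\right) \frac{1}{-5 + 19 \cdot 18} \left(1 - 5\right)}{-476 - 1812}} = \sqrt{-3111311 + \frac{2 \cdot 19 \left(-5\right) \frac{1}{-5 + 342} \left(-4\right)}{-2288}} = \sqrt{-3111311 + 2 \cdot 19 \left(-5\right) \frac{1}{337} \left(-4\right) \left(- \frac{1}{2288}\right)} = \sqrt{-3111311 + 2 \cdot \frac{380}{337} \left(- \frac{1}{2288}\right)} = \sqrt{-3111311 - \frac{95}{96382}} = \sqrt{- \frac{299874376897}{96382}} = \frac{i \sqrt{28902492194086654}}{96382}$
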